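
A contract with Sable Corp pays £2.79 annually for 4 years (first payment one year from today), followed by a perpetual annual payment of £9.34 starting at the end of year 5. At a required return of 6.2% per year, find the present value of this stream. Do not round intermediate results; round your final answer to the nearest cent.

PV of 4-year annuity: £2.79 × [1 − (1+0.062)^−4] / 0.062 = 9.62353
Perpetuity value at year 4: £9.34 / 0.062 = 150.64516
PV of perpetuity: 150.64516 / (1+0.062)^4 = 118.42874
Total PV = 9.62353 + 118.42874 = 128.05228

£128.05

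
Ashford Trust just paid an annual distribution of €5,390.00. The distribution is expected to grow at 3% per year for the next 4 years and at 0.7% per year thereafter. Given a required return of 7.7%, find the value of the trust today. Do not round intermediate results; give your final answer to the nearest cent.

€84172.63

D_1 = 5551.70000
D_2 = 5718.25100
D_3 = 5889.79853
D_4 = 6066.49249
Terminal value at year 4: TV = D_4×(1+g_2)/(r−g_2) = 6108.95793/0.07 = 87270.82762
P_0 = D_1/(1+r)^1 + D_2/(1+r)^2 + D_3/(1+r)^3 + D_4/(1+r)^4 + TV/(1+r)^4
    = 5154.78180 + 4929.82846 + 4714.69203 + 4508.94410 + 64864.38150 = 84172.62790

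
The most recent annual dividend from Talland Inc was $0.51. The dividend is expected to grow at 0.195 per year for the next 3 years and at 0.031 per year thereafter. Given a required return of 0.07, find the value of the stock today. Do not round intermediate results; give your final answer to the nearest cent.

D_1 = 0.60945
D_2 = 0.72829
D_3 = 0.87031
Terminal value at year 3: TV = D_3×(1+g_2)/(r−g_2) = 0.89729/0.039 = 23.00742
P_0 = D_1/(1+r)^1 + D_2/(1+r)^2 + D_3/(1+r)^3 + TV/(1+r)^3
    = 0.56958 + 0.63612 + 0.71043 + 18.78091 = 20.69704

$20.70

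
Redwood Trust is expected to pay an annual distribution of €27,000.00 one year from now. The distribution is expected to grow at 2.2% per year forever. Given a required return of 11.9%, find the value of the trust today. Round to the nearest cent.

Growing perpetuity: P = D₁ / (r − g) = €27,000.0000 / (0.119 − 0.022) = €278,350.52

€278350.52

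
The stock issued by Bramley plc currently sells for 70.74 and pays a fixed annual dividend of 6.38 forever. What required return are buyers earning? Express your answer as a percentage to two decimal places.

P = C/r ⇒ r = C/P = 6.38/70.74 = 0.090189

9.02%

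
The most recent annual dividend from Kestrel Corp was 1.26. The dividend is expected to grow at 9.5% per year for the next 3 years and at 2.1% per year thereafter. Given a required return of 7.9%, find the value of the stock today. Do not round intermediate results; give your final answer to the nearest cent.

D_1 = 1.37970
D_2 = 1.51077
D_3 = 1.65429
Terminal value at year 3: TV = D_3×(1+g_2)/(r−g_2) = 1.68903/0.058 = 29.12129
P_0 = D_1/(1+r)^1 + D_2/(1+r)^2 + D_3/(1+r)^3 + TV/(1+r)^3
    = 1.27868 + 1.29764 + 1.31689 + 23.18176 = 27.07497

27.07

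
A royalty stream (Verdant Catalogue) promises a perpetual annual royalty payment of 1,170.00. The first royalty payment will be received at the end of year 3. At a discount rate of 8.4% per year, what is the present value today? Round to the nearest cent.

11853.54

Value at end of year 2: C / r = 1,170.00 / 0.084 = 13,928.5714
Discount to today: PV = 13,928.5714 / (1 + 0.084)^2 = 13,928.5714 / 1.175056 = 11,853.54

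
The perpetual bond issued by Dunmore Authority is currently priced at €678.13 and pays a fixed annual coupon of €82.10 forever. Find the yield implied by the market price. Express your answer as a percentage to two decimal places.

12.11%

P = C/r ⇒ r = C/P = €82.10/€678.13 = 0.121068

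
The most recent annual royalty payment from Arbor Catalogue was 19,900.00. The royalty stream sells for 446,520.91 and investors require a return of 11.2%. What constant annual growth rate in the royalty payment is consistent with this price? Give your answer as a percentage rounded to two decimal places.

P = D₀(1+g)/(r−g) ⇒ P(r−g) = D₀(1+g) ⇒ g(P+D₀) = P·r − D₀
g = (P·r − D₀)/(P + D₀) = (446,520.91×0.112 − 19,900.00) / (446,520.91 + 19,900.00) = 0.064556

6.46%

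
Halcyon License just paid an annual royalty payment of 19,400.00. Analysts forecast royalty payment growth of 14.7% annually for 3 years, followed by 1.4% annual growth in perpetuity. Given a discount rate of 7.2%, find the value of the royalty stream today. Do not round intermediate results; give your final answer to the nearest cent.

D_1 = 22251.80000
D_2 = 25522.81460
D_3 = 29274.66835
Terminal value at year 3: TV = D_3×(1+g_2)/(r−g_2) = 29684.51370/0.058 = 511801.96040
P_0 = D_1/(1+r)^1 + D_2/(1+r)^2 + D_3/(1+r)^3 + TV/(1+r)^3
    = 20757.27612 + 22209.51092 + 23763.34797 + 415448.87665 = 482179.01167

482179.01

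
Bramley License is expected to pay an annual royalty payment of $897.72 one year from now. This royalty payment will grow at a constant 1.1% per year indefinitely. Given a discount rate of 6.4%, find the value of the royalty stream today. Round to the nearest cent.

$16938.11

Growing perpetuity: P = D₁ / (r − g) = $897.7200 / (0.064 − 0.011) = $16,938.11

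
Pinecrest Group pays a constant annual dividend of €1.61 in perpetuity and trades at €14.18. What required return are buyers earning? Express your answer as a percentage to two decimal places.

P = C/r ⇒ r = C/P = €1.61/€14.18 = 0.113540

11.35%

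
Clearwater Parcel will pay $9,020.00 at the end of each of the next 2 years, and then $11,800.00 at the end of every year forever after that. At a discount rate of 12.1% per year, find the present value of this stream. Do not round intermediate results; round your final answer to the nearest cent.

PV of 2-year annuity: $9,020.00 × [1 − (1+0.121)^−2] / 0.121 = 15224.25259
Perpetuity value at year 2: $11,800.00 / 0.121 = 97520.66116
PV of perpetuity: 97520.66116 / (1+0.121)^2 = 77604.23316
Total PV = 15224.25259 + 77604.23316 = 92828.48575

$92828.49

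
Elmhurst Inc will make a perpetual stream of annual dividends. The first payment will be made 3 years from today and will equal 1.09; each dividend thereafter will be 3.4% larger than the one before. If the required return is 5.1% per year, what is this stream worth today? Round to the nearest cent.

58.05

Value at end of year 2: C₁ / (r − g) = 1.09 / (0.051 − 0.034) = 64.1176
Discount to today: PV = 64.1176 / (1 + 0.051)^2 = 64.1176 / 1.104601 = 58.05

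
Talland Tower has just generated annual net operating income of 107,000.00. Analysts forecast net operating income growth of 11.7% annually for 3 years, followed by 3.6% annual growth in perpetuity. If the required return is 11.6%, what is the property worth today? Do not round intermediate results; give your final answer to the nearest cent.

D_1 = 119519.00000
D_2 = 133502.72300
D_3 = 149122.54159
Terminal value at year 3: TV = D_3×(1+g_2)/(r−g_2) = 154490.95309/0.08 = 1931136.91360
P_0 = D_1/(1+r)^1 + D_2/(1+r)^2 + D_3/(1+r)^3 + TV/(1+r)^3
    = 107095.87814 + 107191.84218 + 107287.89222 + 1389378.20428 = 1710953.81682

1710953.82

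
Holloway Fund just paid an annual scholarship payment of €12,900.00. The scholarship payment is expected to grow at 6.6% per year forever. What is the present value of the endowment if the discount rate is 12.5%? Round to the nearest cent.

€233074.58

D₁ = D₀ × (1 + g) = €12,900.00 × 1.066 = €13,751.4000
Growing perpetuity: P = D₁ / (r − g) = €13,751.4000 / (0.125 − 0.066) = €233,074.58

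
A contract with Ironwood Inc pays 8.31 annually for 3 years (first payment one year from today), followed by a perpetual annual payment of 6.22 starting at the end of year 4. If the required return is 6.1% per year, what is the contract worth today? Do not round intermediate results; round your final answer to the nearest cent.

PV of 3-year annuity: 8.31 × [1 − (1+0.061)^−3] / 0.061 = 22.17170
Perpetuity value at year 3: 6.22 / 0.061 = 101.96721
PV of perpetuity: 101.96721 / (1+0.061)^3 = 85.37179
Total PV = 22.17170 + 85.37179 = 107.54349

107.54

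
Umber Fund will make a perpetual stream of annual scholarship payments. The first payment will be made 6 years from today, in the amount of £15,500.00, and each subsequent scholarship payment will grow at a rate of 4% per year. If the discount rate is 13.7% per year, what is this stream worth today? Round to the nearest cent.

Value at end of year 5: C₁ / (r − g) = £15,500.00 / (0.137 − 0.04) = £159,793.8144
Discount to today: PV = £159,793.8144 / (1 + 0.137)^5 = £159,793.8144 / 1.900213 = £84,092.57

£84092.57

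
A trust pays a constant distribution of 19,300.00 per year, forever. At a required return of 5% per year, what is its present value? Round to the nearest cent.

386000.00

Level perpetuity: PV = C / r = 19,300.00 / 0.05 = 386,000.00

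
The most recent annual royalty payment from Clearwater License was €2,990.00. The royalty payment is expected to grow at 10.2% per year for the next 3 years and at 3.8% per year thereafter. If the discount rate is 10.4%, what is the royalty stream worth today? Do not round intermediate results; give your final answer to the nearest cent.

D_1 = 3294.98000
D_2 = 3631.06796
D_3 = 4001.43689
Terminal value at year 3: TV = D_3×(1+g_2)/(r−g_2) = 4153.49149/0.066 = 62931.68930
P_0 = D_1/(1+r)^1 + D_2/(1+r)^2 + D_3/(1+r)^3 + TV/(1+r)^3
    = 2984.58333 + 2979.17648 + 2973.77942 + 46769.43998 = 55706.97921

€55706.98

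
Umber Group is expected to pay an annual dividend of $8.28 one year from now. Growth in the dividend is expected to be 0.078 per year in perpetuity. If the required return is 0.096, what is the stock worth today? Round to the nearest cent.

$460.00

Growing perpetuity: P = D₁ / (r − g) = $8.2800 / (0.096 − 0.078) = $460.00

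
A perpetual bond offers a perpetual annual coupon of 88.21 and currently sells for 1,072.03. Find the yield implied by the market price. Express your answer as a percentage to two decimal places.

P = C/r ⇒ r = C/P = 88.21/1,072.03 = 0.082283

8.23%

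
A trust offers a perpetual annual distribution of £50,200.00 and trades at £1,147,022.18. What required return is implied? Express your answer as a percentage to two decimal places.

4.38%

P = C/r ⇒ r = C/P = £50,200.00/£1,147,022.18 = 0.043766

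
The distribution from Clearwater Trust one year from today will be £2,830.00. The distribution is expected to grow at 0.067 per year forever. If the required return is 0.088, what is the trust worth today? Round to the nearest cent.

£134761.90

Growing perpetuity: P = D₁ / (r − g) = £2,830.0000 / (0.088 − 0.067) = £134,761.90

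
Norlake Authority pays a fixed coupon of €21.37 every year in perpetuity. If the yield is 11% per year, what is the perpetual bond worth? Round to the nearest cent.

Level perpetuity: PV = C / r = €21.37 / 0.11 = €194.27

€194.27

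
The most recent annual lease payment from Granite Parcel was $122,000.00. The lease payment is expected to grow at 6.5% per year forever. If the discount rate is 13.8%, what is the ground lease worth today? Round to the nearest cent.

$1779863.01

D₁ = D₀ × (1 + g) = $122,000.00 × 1.065 = $129,930.0000
Growing perpetuity: P = D₁ / (r − g) = $129,930.0000 / (0.138 − 0.065) = $1,779,863.01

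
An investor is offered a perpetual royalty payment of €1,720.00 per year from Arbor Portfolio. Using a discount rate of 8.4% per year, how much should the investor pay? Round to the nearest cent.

Level perpetuity: PV = C / r = €1,720.00 / 0.084 = €20,476.19

€20476.19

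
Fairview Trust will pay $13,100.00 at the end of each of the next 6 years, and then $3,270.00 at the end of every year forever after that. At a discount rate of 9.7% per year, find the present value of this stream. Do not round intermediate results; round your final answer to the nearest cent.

$76902.58

PV of 6-year annuity: $13,100.00 × [1 − (1+0.097)^−6] / 0.097 = 57559.02427
Perpetuity value at year 6: $3,270.00 / 0.097 = 33711.34021
PV of perpetuity: 33711.34021 / (1+0.097)^6 = 19343.55323
Total PV = 57559.02427 + 19343.55323 = 76902.57750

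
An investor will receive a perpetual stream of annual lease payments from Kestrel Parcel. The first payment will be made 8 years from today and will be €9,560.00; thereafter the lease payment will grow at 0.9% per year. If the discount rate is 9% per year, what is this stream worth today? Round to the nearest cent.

Value at end of year 7: C₁ / (r − g) = €9,560.00 / (0.09 − 0.009) = €118,024.6914
Discount to today: PV = €118,024.6914 / (1 + 0.09)^7 = €118,024.6914 / 1.828039 = €64,563.55

€64563.55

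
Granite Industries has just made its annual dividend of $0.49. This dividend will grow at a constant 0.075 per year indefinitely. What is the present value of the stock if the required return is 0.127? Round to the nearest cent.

D₁ = D₀ × (1 + g) = $0.49 × 1.075 = $0.5268
Growing perpetuity: P = D₁ / (r − g) = $0.5268 / (0.127 − 0.075) = $10.13

$10.13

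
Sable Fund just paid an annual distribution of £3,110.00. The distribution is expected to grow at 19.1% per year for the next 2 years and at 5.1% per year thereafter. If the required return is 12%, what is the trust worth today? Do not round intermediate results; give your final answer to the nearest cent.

£60391.47

D_1 = 3704.01000
D_2 = 4411.47591
Terminal value at year 2: TV = D_2×(1+g_2)/(r−g_2) = 4636.46118/0.069 = 67195.08959
P_0 = D_1/(1+r)^1 + D_2/(1+r)^2 + TV/(1+r)^2
    = 3307.15179 + 3516.80159 + 53567.51402 = 60391.46739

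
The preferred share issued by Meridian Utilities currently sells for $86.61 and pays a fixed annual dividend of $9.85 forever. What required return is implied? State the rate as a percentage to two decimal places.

11.37%

P = C/r ⇒ r = C/P = $9.85/$86.61 = 0.113728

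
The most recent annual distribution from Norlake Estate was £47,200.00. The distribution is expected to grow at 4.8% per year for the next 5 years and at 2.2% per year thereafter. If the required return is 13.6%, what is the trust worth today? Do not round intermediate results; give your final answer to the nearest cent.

£469250.75

D_1 = 49465.60000
D_2 = 51839.94880
D_3 = 54328.26634
D_4 = 56936.02313
D_5 = 59668.95224
Terminal value at year 5: TV = D_5×(1+g_2)/(r−g_2) = 60981.66919/0.114 = 534926.92269
P_0 = D_1/(1+r)^1 + D_2/(1+r)^2 + D_3/(1+r)^3 + D_4/(1+r)^4 + D_5/(1+r)^5 + TV/(1+r)^5
    = 43543.66197 + 40170.56140 + 37058.75734 + 34188.00854 + 31539.64168 + 282750.12101 = 469250.75193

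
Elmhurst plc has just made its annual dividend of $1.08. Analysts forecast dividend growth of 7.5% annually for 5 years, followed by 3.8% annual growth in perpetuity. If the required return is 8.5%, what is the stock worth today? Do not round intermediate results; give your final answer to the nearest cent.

D_1 = 1.16100
D_2 = 1.24808
D_3 = 1.34168
D_4 = 1.44231
D_5 = 1.55048
Terminal value at year 5: TV = D_5×(1+g_2)/(r−g_2) = 1.60940/0.047 = 34.24251
P_0 = D_1/(1+r)^1 + D_2/(1+r)^2 + D_3/(1+r)^3 + D_4/(1+r)^4 + D_5/(1+r)^5 + TV/(1+r)^5
    = 1.07005 + 1.06018 + 1.05041 + 1.04073 + 1.03114 + 22.77282 = 28.02534

$28.03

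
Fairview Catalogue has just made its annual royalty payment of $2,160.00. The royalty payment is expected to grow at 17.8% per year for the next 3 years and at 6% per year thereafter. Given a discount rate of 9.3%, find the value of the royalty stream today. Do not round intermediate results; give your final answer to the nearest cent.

D_1 = 2544.48000
D_2 = 2997.39744
D_3 = 3530.93418
Terminal value at year 3: TV = D_3×(1+g_2)/(r−g_2) = 3742.79024/0.033 = 113417.88592
P_0 = D_1/(1+r)^1 + D_2/(1+r)^2 + D_3/(1+r)^3 + TV/(1+r)^3
    = 2327.97804 + 2509.01934 + 2704.13978 + 86860.24741 = 94401.38456

$94401.38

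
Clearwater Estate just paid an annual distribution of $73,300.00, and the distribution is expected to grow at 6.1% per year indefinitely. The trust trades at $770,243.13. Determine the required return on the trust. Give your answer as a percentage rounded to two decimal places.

16.20%

D₁ = $73,300.00 × 1.061 = $77,771.3000
P = D₁/(r − g) ⇒ r = D₁/P + g = $77,771.3000/$770,243.13 + 0.061 = 0.100970 + 0.061 = 0.161970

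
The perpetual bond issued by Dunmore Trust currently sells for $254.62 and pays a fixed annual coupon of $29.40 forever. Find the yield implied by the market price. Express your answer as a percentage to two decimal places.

P = C/r ⇒ r = C/P = $29.40/$254.62 = 0.115466

11.55%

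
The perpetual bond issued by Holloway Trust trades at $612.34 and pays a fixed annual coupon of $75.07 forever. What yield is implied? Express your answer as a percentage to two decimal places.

12.26%

P = C/r ⇒ r = C/P = $75.07/$612.34 = 0.122595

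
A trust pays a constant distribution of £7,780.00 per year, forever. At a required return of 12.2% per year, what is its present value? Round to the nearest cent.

Level perpetuity: PV = C / r = £7,780.00 / 0.122 = £63,770.49

£63770.49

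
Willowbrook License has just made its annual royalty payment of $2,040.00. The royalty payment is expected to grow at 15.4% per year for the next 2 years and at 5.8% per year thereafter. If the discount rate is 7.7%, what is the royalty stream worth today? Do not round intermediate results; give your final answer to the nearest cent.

$134947.45

D_1 = 2354.16000
D_2 = 2716.70064
Terminal value at year 2: TV = D_2×(1+g_2)/(r−g_2) = 2874.26928/0.019 = 151277.33037
P_0 = D_1/(1+r)^1 + D_2/(1+r)^2 + TV/(1+r)^2
    = 2185.84958 + 2342.12666 + 130419.47427 = 134947.45052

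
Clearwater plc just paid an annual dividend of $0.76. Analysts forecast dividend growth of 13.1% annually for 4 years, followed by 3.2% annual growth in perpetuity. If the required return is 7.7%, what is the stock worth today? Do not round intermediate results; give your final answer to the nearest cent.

D_1 = 0.85956
D_2 = 0.97216
D_3 = 1.09952
D_4 = 1.24355
Terminal value at year 4: TV = D_4×(1+g_2)/(r−g_2) = 1.28335/0.045 = 28.51880
P_0 = D_1/(1+r)^1 + D_2/(1+r)^2 + D_3/(1+r)^3 + D_4/(1+r)^4 + TV/(1+r)^4
    = 0.79811 + 0.83812 + 0.88015 + 0.92427 + 21.19671 = 24.63735

$24.64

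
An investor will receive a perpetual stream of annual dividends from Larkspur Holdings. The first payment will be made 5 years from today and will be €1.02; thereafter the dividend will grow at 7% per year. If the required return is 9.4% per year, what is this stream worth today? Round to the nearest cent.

Value at end of year 4: C₁ / (r − g) = €1.02 / (0.094 − 0.07) = €42.5000
Discount to today: PV = €42.5000 / (1 + 0.094)^4 = €42.5000 / 1.432416 = €29.67

€29.67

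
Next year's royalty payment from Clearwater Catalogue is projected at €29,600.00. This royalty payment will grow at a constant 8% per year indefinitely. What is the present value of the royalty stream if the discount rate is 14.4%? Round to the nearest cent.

€462500.00

Growing perpetuity: P = D₁ / (r − g) = €29,600.0000 / (0.144 − 0.08) = €462,500.00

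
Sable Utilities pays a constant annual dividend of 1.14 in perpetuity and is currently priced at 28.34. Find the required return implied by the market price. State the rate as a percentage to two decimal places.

4.02%

P = C/r ⇒ r = C/P = 1.14/28.34 = 0.040226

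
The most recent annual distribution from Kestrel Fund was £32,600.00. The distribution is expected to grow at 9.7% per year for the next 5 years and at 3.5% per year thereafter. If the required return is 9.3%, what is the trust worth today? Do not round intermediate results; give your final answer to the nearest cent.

£757262.76

D_1 = 35762.20000
D_2 = 39231.13340
D_3 = 43036.55334
D_4 = 47211.09901
D_5 = 51790.57562
Terminal value at year 5: TV = D_5×(1+g_2)/(r−g_2) = 53603.24576/0.058 = 924193.89250
P_0 = D_1/(1+r)^1 + D_2/(1+r)^2 + D_3/(1+r)^3 + D_4/(1+r)^4 + D_5/(1+r)^5 + TV/(1+r)^5
    = 32719.30467 + 32839.04595 + 32959.22544 + 33079.84474 + 33200.90547 + 592464.43389 = 757262.76016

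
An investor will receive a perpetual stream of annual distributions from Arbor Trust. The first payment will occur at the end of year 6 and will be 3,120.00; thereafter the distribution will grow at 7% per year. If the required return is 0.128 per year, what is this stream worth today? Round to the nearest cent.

29456.50

Value at end of year 5: C₁ / (r − g) = 3,120.00 / (0.128 − 0.07) = 53,793.1034
Discount to today: PV = 53,793.1034 / (1 + 0.128)^5 = 53,793.1034 / 1.826188 = 29,456.50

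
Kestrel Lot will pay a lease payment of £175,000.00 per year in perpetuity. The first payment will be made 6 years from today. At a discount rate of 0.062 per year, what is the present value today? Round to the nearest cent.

Value at end of year 5: C / r = £175,000.00 / 0.062 = £2,822,580.6452
Discount to today: PV = £2,822,580.6452 / (1 + 0.062)^5 = £2,822,580.6452 / 1.350898 = £2,089,410.51

£2089410.51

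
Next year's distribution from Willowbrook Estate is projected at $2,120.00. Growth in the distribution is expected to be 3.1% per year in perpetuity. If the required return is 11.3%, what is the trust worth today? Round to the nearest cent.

$25853.66

Growing perpetuity: P = D₁ / (r − g) = $2,120.0000 / (0.113 − 0.031) = $25,853.66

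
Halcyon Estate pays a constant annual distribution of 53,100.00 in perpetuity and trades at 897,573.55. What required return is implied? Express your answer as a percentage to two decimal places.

P = C/r ⇒ r = C/P = 53,100.00/897,573.55 = 0.059159

5.92%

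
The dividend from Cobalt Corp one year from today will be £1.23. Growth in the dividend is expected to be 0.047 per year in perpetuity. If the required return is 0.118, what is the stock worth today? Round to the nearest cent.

Growing perpetuity: P = D₁ / (r − g) = £1.2300 / (0.118 − 0.047) = £17.32

£17.32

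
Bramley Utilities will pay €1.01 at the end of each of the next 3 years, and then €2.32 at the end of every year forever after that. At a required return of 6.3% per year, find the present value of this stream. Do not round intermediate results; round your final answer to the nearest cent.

PV of 3-year annuity: €1.01 × [1 − (1+0.063)^−3] / 0.063 = 2.68483
Perpetuity value at year 3: €2.32 / 0.063 = 36.82540
PV of perpetuity: 36.82540 / (1+0.063)^3 = 30.65827
Total PV = 2.68483 + 30.65827 = 33.34310

€33.34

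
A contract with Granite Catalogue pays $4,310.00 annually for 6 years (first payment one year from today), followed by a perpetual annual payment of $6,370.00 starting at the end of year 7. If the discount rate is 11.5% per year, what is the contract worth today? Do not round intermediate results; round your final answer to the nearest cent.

$46800.50

PV of 6-year annuity: $4,310.00 × [1 − (1+0.115)^−6] / 0.115 = 17973.96728
Perpetuity value at year 6: $6,370.00 / 0.115 = 55391.30435
PV of perpetuity: 55391.30435 / (1+0.115)^6 = 28826.53136
Total PV = 17973.96728 + 28826.53136 = 46800.49864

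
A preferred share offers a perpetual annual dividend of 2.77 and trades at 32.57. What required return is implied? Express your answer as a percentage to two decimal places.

P = C/r ⇒ r = C/P = 2.77/32.57 = 0.085048

8.50%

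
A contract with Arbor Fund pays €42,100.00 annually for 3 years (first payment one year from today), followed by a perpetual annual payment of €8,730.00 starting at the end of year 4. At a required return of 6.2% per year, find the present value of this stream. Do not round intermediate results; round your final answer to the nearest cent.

€229675.82

PV of 3-year annuity: €42,100.00 × [1 − (1+0.062)^−3] / 0.062 = 112118.68357
Perpetuity value at year 3: €8,730.00 / 0.062 = 140806.45161
PV of perpetuity: 140806.45161 / (1+0.062)^3 = 117557.13789
Total PV = 112118.68357 + 117557.13789 = 229675.82147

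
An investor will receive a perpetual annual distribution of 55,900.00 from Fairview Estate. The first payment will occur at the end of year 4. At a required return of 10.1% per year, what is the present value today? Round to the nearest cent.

414694.69

Value at end of year 3: C / r = 55,900.00 / 0.101 = 553,465.3465
Discount to today: PV = 553,465.3465 / (1 + 0.101)^3 = 553,465.3465 / 1.334633 = 414,694.69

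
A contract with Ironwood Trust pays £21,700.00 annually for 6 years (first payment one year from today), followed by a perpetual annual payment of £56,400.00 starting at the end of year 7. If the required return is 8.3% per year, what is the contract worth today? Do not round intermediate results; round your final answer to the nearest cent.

£520553.68

PV of 6-year annuity: £21,700.00 × [1 − (1+0.083)^−6] / 0.083 = 99410.01147
Perpetuity value at year 6: £56,400.00 / 0.083 = 679518.07229
PV of perpetuity: 679518.07229 / (1+0.083)^6 = 421143.66461
Total PV = 99410.01147 + 421143.66461 = 520553.67608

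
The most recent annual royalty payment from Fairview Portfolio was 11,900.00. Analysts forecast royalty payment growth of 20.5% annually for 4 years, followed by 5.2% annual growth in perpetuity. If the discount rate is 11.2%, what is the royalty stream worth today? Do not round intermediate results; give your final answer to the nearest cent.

D_1 = 14339.50000
D_2 = 17279.09750
D_3 = 20821.31249
D_4 = 25089.68155
Terminal value at year 4: TV = D_4×(1+g_2)/(r−g_2) = 26394.34499/0.06 = 439905.74980
P_0 = D_1/(1+r)^1 + D_2/(1+r)^2 + D_3/(1+r)^3 + D_4/(1+r)^4 + TV/(1+r)^4
    = 12895.23381 + 13973.70211 + 15142.36604 + 16408.76896 + 287700.41575 = 346120.48668

346120.49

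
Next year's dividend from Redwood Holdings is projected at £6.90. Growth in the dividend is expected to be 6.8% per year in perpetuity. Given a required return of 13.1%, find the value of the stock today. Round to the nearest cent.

Growing perpetuity: P = D₁ / (r − g) = £6.9000 / (0.131 − 0.068) = £109.52

£109.52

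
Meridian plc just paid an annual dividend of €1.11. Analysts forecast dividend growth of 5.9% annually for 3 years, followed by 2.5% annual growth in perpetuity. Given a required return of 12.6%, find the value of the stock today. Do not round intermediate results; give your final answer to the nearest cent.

€12.32

D_1 = 1.17549
D_2 = 1.24484
D_3 = 1.31829
Terminal value at year 3: TV = D_3×(1+g_2)/(r−g_2) = 1.35125/0.101 = 13.37868
P_0 = D_1/(1+r)^1 + D_2/(1+r)^2 + D_3/(1+r)^3 + TV/(1+r)^3
    = 1.04395 + 0.98183 + 0.92341 + 9.37126 = 12.32046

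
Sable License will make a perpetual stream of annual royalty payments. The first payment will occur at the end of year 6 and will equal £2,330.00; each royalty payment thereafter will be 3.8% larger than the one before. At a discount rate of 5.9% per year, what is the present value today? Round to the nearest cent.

Value at end of year 5: C₁ / (r − g) = £2,330.00 / (0.059 − 0.038) = £110,952.3810
Discount to today: PV = £110,952.3810 / (1 + 0.059)^5 = £110,952.3810 / 1.331925 = £83,302.27

£83302.27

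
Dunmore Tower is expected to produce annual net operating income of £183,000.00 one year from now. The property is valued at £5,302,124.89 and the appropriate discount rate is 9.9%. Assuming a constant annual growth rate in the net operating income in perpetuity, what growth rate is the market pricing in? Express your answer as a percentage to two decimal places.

6.45%

P = D₁/(r−g) ⇒ g = r − D₁/P = 0.099 − £183,000.00/£5,302,124.89 = 0.064486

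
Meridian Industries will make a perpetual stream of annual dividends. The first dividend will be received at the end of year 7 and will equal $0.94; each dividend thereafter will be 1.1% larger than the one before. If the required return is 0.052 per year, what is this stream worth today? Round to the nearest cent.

$16.91

Value at end of year 6: C₁ / (r − g) = $0.94 / (0.052 − 0.011) = $22.9268
Discount to today: PV = $22.9268 / (1 + 0.052)^6 = $22.9268 / 1.355484 = $16.91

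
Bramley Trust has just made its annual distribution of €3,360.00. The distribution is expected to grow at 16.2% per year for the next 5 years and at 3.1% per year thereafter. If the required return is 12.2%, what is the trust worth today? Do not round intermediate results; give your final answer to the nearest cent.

€64039.28

D_1 = 3904.32000
D_2 = 4536.81984
D_3 = 5271.78465
D_4 = 6125.81377
D_5 = 7118.19560
Terminal value at year 5: TV = D_5×(1+g_2)/(r−g_2) = 7338.85966/0.091 = 80646.80947
P_0 = D_1/(1+r)^1 + D_2/(1+r)^2 + D_3/(1+r)^3 + D_4/(1+r)^4 + D_5/(1+r)^5 + TV/(1+r)^5
    = 3479.78610 + 3603.84264 + 3732.32188 + 3865.38148 + 4003.18475 + 45354.76343 = 64039.28028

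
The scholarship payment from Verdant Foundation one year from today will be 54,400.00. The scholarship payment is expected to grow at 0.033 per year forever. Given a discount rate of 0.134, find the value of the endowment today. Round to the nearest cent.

538613.86

Growing perpetuity: P = D₁ / (r − g) = 54,400.0000 / (0.134 − 0.033) = 538,613.86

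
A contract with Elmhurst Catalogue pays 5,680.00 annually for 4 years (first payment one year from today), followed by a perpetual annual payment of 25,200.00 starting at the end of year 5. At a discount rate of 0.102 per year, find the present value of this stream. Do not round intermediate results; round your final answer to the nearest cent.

PV of 4-year annuity: 5,680.00 × [1 − (1+0.102)^−4] / 0.102 = 17927.16132
Perpetuity value at year 4: 25,200.00 / 0.102 = 247058.82353
PV of perpetuity: 247058.82353 / (1+0.102)^4 = 167522.82611
Total PV = 17927.16132 + 167522.82611 = 185449.98744

185449.99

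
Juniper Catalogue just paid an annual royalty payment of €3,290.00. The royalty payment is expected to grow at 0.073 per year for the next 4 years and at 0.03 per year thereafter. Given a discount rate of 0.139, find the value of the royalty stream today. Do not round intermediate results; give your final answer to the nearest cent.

€35846.49

D_1 = 3530.17000
D_2 = 3787.87241
D_3 = 4064.38710
D_4 = 4361.08735
Terminal value at year 4: TV = D_4×(1+g_2)/(r−g_2) = 4491.91997/0.109 = 41210.27500
P_0 = D_1/(1+r)^1 + D_2/(1+r)^2 + D_3/(1+r)^3 + D_4/(1+r)^4 + TV/(1+r)^4
    = 3099.35909 + 2919.76497 + 2750.57753 + 2591.19376 + 24485.59243 = 35846.48778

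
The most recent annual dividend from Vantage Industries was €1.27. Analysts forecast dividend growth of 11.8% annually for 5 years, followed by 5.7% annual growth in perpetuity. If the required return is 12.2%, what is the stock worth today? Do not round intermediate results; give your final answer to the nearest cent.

€26.57

D_1 = 1.41986
D_2 = 1.58740
D_3 = 1.77472
D_4 = 1.98413
D_5 = 2.21826
Terminal value at year 5: TV = D_5×(1+g_2)/(r−g_2) = 2.34470/0.065 = 36.07234
P_0 = D_1/(1+r)^1 + D_2/(1+r)^2 + D_3/(1+r)^3 + D_4/(1+r)^4 + D_5/(1+r)^5 + TV/(1+r)^5
    = 1.26547 + 1.26096 + 1.25647 + 1.25199 + 1.24752 + 20.28664 = 26.56905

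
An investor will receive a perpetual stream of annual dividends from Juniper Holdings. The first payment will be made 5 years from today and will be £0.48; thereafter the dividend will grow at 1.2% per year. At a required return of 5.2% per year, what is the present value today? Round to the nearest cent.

£9.80

Value at end of year 4: C₁ / (r − g) = £0.48 / (0.052 − 0.012) = £12.0000
Discount to today: PV = £12.0000 / (1 + 0.052)^4 = £12.0000 / 1.224794 = £9.80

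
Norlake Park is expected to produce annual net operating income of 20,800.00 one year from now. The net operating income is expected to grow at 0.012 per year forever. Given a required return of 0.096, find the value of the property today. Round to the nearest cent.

247619.05

Growing perpetuity: P = D₁ / (r − g) = 20,800.0000 / (0.096 − 0.012) = 247,619.05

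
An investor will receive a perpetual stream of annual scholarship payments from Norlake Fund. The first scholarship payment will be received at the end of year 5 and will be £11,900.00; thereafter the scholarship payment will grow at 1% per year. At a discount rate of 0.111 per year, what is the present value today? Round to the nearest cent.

Value at end of year 4: C₁ / (r − g) = £11,900.00 / (0.111 − 0.01) = £117,821.7822
Discount to today: PV = £117,821.7822 / (1 + 0.111)^4 = £117,821.7822 / 1.523548 = £77,333.80

£77333.80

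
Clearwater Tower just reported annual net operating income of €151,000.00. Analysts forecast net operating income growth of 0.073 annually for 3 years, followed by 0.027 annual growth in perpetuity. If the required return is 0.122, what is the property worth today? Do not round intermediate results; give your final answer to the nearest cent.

D_1 = 162023.00000
D_2 = 173850.67900
D_3 = 186541.77857
Terminal value at year 3: TV = D_3×(1+g_2)/(r−g_2) = 191578.40659/0.095 = 2016614.80619
P_0 = D_1/(1+r)^1 + D_2/(1+r)^2 + D_3/(1+r)^3 + TV/(1+r)^3
    = 144405.52585 + 138099.04566 + 132067.98217 + 1427724.39673 = 1842296.95042

€1842296.95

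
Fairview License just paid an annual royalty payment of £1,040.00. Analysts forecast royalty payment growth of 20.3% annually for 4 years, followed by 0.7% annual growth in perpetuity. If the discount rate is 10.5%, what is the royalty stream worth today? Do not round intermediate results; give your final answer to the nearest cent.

D_1 = 1251.12000
D_2 = 1505.09736
D_3 = 1810.63212
D_4 = 2178.19045
Terminal value at year 4: TV = D_4×(1+g_2)/(r−g_2) = 2193.43778/0.098 = 22382.01815
P_0 = D_1/(1+r)^1 + D_2/(1+r)^2 + D_3/(1+r)^3 + D_4/(1+r)^4 + TV/(1+r)^4
    = 1132.23529 + 1232.65073 + 1341.97179 + 1460.98830 + 15012.40014 = 20180.24625

£20180.25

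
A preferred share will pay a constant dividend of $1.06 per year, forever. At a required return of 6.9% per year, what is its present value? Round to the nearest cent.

Level perpetuity: PV = C / r = $1.06 / 0.069 = $15.36

$15.36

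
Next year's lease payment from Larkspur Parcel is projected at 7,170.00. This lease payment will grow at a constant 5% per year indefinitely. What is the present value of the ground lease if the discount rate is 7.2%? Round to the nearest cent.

Growing perpetuity: P = D₁ / (r − g) = 7,170.0000 / (0.072 − 0.05) = 325,909.09

325909.09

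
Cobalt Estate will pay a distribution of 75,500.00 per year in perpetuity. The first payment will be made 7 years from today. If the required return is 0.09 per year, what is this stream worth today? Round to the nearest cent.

Value at end of year 6: C / r = 75,500.00 / 0.09 = 838,888.8889
Discount to today: PV = 838,888.8889 / (1 + 0.09)^6 = 838,888.8889 / 1.677100 = 500,202.04

500202.04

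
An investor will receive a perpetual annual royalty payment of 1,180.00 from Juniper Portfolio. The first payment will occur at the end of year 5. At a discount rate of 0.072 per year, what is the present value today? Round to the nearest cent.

Value at end of year 4: C / r = 1,180.00 / 0.072 = 16,388.8889
Discount to today: PV = 16,388.8889 / (1 + 0.072)^4 = 16,388.8889 / 1.320624 = 12,409.96

12409.96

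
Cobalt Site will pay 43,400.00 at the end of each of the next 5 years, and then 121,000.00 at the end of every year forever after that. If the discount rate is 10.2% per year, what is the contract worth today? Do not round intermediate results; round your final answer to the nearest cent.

PV of 5-year annuity: 43,400.00 × [1 − (1+0.102)^−5] / 0.102 = 163682.99656
Perpetuity value at year 5: 121,000.00 / 0.102 = 1186274.50980
PV of perpetuity: 1186274.50980 / (1+0.102)^5 = 729923.29818
Total PV = 163682.99656 + 729923.29818 = 893606.29475

893606.29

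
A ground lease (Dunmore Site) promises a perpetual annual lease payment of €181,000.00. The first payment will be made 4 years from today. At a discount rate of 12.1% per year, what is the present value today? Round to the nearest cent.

€1061882.26

Value at end of year 3: C / r = €181,000.00 / 0.121 = €1,495,867.7686
Discount to today: PV = €1,495,867.7686 / (1 + 0.121)^3 = €1,495,867.7686 / 1.408695 = €1,061,882.26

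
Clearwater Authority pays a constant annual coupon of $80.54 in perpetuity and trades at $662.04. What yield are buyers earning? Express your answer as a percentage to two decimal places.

P = C/r ⇒ r = C/P = $80.54/$662.04 = 0.121654

12.17%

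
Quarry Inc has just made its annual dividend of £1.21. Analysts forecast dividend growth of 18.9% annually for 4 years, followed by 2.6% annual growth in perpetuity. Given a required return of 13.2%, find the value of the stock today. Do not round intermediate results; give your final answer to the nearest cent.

£19.74

D_1 = 1.43869
D_2 = 1.71060
D_3 = 2.03391
D_4 = 2.41831
Terminal value at year 4: TV = D_4×(1+g_2)/(r−g_2) = 2.48119/0.106 = 23.40746
P_0 = D_1/(1+r)^1 + D_2/(1+r)^2 + D_3/(1+r)^3 + D_4/(1+r)^4 + TV/(1+r)^4
    = 1.27093 + 1.33492 + 1.40214 + 1.47274 + 14.25504 = 19.73578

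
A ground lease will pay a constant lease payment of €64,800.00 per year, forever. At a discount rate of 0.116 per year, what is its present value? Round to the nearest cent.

€558620.69

Level perpetuity: PV = C / r = €64,800.00 / 0.116 = €558,620.69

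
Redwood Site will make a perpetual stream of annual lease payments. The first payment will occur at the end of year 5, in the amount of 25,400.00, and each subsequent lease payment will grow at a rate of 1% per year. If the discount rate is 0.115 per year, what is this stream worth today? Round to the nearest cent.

156511.03

Value at end of year 4: C₁ / (r − g) = 25,400.00 / (0.115 − 0.01) = 241,904.7619
Discount to today: PV = 241,904.7619 / (1 + 0.115)^4 = 241,904.7619 / 1.545608 = 156,511.03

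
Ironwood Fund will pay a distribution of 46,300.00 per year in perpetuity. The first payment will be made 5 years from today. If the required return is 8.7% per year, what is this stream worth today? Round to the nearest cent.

Value at end of year 4: C / r = 46,300.00 / 0.087 = 532,183.9080
Discount to today: PV = 532,183.9080 / (1 + 0.087)^4 = 532,183.9080 / 1.396105 = 381,191.81

381191.81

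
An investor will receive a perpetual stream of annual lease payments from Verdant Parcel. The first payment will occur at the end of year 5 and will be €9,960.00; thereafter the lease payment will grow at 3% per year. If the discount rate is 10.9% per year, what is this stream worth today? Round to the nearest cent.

€83350.09

Value at end of year 4: C₁ / (r − g) = €9,960.00 / (0.109 − 0.03) = €126,075.9494
Discount to today: PV = €126,075.9494 / (1 + 0.109)^4 = €126,075.9494 / 1.512607 = €83,350.09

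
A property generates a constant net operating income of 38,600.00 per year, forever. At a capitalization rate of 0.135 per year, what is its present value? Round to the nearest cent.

285925.93

Level perpetuity: PV = C / r = 38,600.00 / 0.135 = 285,925.93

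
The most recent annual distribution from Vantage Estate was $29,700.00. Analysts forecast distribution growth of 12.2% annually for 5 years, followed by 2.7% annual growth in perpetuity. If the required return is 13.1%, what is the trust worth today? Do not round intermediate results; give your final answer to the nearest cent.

D_1 = 33323.40000
D_2 = 37388.85480
D_3 = 41950.29509
D_4 = 47068.23109
D_5 = 52810.55528
Terminal value at year 5: TV = D_5×(1+g_2)/(r−g_2) = 54236.44027/0.104 = 521504.23338
P_0 = D_1/(1+r)^1 + D_2/(1+r)^2 + D_3/(1+r)^3 + D_4/(1+r)^4 + D_5/(1+r)^5 + TV/(1+r)^5
    = 29463.66048 + 29229.20164 + 28996.60852 + 28765.86628 + 28536.96018 + 281802.48181 = 426794.77892

$426794.78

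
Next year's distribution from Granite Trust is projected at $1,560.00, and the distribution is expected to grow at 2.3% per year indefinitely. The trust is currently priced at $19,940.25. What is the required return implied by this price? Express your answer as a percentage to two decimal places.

10.12%

P = D₁/(r − g) ⇒ r = D₁/P + g = $1,560.0000/$19,940.25 + 0.023 = 0.078234 + 0.023 = 0.101234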